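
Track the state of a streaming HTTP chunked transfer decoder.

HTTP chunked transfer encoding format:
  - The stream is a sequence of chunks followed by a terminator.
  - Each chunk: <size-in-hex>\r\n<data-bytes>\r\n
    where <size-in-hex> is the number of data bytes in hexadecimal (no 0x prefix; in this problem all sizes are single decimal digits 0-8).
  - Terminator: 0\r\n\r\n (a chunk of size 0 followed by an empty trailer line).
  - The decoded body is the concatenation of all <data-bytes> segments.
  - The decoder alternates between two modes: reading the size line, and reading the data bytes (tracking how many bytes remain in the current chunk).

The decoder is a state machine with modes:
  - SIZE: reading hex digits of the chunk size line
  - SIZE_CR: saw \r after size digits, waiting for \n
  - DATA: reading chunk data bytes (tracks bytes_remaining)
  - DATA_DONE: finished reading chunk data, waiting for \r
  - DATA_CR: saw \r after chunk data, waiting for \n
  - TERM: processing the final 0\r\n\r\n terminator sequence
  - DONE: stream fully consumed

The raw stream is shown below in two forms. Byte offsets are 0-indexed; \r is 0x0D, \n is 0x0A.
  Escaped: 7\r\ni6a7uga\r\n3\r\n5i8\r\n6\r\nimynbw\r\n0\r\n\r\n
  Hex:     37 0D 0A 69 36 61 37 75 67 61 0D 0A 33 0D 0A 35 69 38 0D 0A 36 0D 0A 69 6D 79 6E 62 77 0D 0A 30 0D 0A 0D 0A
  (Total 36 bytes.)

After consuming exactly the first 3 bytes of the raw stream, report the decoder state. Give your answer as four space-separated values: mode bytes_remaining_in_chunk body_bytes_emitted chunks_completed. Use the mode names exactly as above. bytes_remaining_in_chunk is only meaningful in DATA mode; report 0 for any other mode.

Byte 0 = '7': mode=SIZE remaining=0 emitted=0 chunks_done=0
Byte 1 = 0x0D: mode=SIZE_CR remaining=0 emitted=0 chunks_done=0
Byte 2 = 0x0A: mode=DATA remaining=7 emitted=0 chunks_done=0

Answer: DATA 7 0 0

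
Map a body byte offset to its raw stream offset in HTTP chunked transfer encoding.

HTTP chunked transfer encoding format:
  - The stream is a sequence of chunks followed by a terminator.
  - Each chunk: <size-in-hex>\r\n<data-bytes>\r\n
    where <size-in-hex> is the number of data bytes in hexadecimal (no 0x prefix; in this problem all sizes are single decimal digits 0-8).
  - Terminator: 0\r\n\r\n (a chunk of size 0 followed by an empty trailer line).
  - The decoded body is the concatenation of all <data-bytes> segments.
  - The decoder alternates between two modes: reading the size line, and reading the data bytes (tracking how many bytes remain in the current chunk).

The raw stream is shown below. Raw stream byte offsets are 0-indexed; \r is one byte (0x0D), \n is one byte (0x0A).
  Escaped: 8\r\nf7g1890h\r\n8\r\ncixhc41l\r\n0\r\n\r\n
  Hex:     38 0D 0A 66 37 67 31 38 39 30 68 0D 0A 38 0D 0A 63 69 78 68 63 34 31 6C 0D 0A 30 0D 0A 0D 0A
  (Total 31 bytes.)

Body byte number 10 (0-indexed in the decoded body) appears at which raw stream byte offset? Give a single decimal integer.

Answer: 18

Derivation:
Chunk 1: stream[0..1]='8' size=0x8=8, data at stream[3..11]='f7g1890h' -> body[0..8], body so far='f7g1890h'
Chunk 2: stream[13..14]='8' size=0x8=8, data at stream[16..24]='cixhc41l' -> body[8..16], body so far='f7g1890hcixhc41l'
Chunk 3: stream[26..27]='0' size=0 (terminator). Final body='f7g1890hcixhc41l' (16 bytes)
Body byte 10 at stream offset 18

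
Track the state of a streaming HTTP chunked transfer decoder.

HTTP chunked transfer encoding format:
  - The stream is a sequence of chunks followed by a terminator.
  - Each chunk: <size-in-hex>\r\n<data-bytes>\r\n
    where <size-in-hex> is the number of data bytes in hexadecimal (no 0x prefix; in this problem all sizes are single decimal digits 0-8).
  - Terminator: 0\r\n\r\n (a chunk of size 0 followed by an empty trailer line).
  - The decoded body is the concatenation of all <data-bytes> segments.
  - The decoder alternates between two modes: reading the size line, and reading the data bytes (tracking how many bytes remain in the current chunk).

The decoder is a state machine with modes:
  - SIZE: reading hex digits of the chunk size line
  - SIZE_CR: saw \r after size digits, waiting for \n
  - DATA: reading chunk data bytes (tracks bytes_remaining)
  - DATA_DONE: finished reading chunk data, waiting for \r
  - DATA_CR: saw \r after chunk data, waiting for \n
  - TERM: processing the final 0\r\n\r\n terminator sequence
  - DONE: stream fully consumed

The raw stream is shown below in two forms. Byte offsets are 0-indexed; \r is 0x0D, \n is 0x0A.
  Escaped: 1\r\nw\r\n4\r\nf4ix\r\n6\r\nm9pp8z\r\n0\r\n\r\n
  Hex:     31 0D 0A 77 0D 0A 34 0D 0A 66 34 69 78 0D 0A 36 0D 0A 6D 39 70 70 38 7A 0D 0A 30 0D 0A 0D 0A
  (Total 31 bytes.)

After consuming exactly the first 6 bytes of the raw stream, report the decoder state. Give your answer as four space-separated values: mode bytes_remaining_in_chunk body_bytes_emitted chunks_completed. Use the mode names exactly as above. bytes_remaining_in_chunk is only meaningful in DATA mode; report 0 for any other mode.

Byte 0 = '1': mode=SIZE remaining=0 emitted=0 chunks_done=0
Byte 1 = 0x0D: mode=SIZE_CR remaining=0 emitted=0 chunks_done=0
Byte 2 = 0x0A: mode=DATA remaining=1 emitted=0 chunks_done=0
Byte 3 = 'w': mode=DATA_DONE remaining=0 emitted=1 chunks_done=0
Byte 4 = 0x0D: mode=DATA_CR remaining=0 emitted=1 chunks_done=0
Byte 5 = 0x0A: mode=SIZE remaining=0 emitted=1 chunks_done=1

Answer: SIZE 0 1 1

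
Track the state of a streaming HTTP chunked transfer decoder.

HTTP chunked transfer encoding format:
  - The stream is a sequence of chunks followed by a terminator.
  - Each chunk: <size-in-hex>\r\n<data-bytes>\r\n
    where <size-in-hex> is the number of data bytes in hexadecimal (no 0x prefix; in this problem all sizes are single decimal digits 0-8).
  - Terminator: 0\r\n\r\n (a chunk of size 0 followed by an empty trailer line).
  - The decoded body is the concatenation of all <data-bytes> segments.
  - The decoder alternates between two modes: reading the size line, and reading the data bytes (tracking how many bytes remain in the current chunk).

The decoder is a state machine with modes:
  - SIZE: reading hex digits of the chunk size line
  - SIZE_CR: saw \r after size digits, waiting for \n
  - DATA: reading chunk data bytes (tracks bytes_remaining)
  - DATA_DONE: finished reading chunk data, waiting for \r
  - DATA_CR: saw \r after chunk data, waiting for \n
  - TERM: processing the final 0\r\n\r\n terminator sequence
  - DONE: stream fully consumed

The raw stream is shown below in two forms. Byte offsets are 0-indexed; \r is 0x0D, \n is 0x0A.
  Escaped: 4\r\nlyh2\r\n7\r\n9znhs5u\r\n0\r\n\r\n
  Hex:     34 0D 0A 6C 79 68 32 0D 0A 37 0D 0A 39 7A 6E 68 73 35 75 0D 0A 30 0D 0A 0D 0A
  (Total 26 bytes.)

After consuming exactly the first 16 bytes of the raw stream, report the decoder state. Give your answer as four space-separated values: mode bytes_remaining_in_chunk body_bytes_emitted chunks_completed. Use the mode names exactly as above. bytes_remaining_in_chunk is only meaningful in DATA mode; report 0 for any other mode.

Answer: DATA 3 8 1

Derivation:
Byte 0 = '4': mode=SIZE remaining=0 emitted=0 chunks_done=0
Byte 1 = 0x0D: mode=SIZE_CR remaining=0 emitted=0 chunks_done=0
Byte 2 = 0x0A: mode=DATA remaining=4 emitted=0 chunks_done=0
Byte 3 = 'l': mode=DATA remaining=3 emitted=1 chunks_done=0
Byte 4 = 'y': mode=DATA remaining=2 emitted=2 chunks_done=0
Byte 5 = 'h': mode=DATA remaining=1 emitted=3 chunks_done=0
Byte 6 = '2': mode=DATA_DONE remaining=0 emitted=4 chunks_done=0
Byte 7 = 0x0D: mode=DATA_CR remaining=0 emitted=4 chunks_done=0
Byte 8 = 0x0A: mode=SIZE remaining=0 emitted=4 chunks_done=1
Byte 9 = '7': mode=SIZE remaining=0 emitted=4 chunks_done=1
Byte 10 = 0x0D: mode=SIZE_CR remaining=0 emitted=4 chunks_done=1
Byte 11 = 0x0A: mode=DATA remaining=7 emitted=4 chunks_done=1
Byte 12 = '9': mode=DATA remaining=6 emitted=5 chunks_done=1
Byte 13 = 'z': mode=DATA remaining=5 emitted=6 chunks_done=1
Byte 14 = 'n': mode=DATA remaining=4 emitted=7 chunks_done=1
Byte 15 = 'h': mode=DATA remaining=3 emitted=8 chunks_done=1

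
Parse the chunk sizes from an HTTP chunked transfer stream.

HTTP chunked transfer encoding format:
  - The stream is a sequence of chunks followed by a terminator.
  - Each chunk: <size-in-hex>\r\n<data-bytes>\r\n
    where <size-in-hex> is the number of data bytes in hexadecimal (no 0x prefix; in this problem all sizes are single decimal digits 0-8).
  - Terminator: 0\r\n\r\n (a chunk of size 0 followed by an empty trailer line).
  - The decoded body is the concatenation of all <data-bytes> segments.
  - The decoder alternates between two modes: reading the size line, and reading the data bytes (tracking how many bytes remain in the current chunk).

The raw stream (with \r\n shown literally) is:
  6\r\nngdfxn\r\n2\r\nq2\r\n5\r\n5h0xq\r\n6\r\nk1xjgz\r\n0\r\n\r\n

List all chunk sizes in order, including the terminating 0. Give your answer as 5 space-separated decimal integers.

Chunk 1: stream[0..1]='6' size=0x6=6, data at stream[3..9]='ngdfxn' -> body[0..6], body so far='ngdfxn'
Chunk 2: stream[11..12]='2' size=0x2=2, data at stream[14..16]='q2' -> body[6..8], body so far='ngdfxnq2'
Chunk 3: stream[18..19]='5' size=0x5=5, data at stream[21..26]='5h0xq' -> body[8..13], body so far='ngdfxnq25h0xq'
Chunk 4: stream[28..29]='6' size=0x6=6, data at stream[31..37]='k1xjgz' -> body[13..19], body so far='ngdfxnq25h0xqk1xjgz'
Chunk 5: stream[39..40]='0' size=0 (terminator). Final body='ngdfxnq25h0xqk1xjgz' (19 bytes)

Answer: 6 2 5 6 0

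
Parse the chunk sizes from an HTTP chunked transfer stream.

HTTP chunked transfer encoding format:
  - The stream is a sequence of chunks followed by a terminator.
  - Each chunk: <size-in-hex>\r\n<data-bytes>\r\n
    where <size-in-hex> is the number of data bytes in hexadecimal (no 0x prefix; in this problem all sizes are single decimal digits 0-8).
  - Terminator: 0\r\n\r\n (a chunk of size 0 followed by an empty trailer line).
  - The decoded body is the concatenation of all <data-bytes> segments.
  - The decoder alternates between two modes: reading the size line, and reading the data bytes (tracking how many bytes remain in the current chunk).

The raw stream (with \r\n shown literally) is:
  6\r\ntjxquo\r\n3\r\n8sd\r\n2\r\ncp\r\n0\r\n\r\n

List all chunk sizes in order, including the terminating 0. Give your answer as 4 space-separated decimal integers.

Answer: 6 3 2 0

Derivation:
Chunk 1: stream[0..1]='6' size=0x6=6, data at stream[3..9]='tjxquo' -> body[0..6], body so far='tjxquo'
Chunk 2: stream[11..12]='3' size=0x3=3, data at stream[14..17]='8sd' -> body[6..9], body so far='tjxquo8sd'
Chunk 3: stream[19..20]='2' size=0x2=2, data at stream[22..24]='cp' -> body[9..11], body so far='tjxquo8sdcp'
Chunk 4: stream[26..27]='0' size=0 (terminator). Final body='tjxquo8sdcp' (11 bytes)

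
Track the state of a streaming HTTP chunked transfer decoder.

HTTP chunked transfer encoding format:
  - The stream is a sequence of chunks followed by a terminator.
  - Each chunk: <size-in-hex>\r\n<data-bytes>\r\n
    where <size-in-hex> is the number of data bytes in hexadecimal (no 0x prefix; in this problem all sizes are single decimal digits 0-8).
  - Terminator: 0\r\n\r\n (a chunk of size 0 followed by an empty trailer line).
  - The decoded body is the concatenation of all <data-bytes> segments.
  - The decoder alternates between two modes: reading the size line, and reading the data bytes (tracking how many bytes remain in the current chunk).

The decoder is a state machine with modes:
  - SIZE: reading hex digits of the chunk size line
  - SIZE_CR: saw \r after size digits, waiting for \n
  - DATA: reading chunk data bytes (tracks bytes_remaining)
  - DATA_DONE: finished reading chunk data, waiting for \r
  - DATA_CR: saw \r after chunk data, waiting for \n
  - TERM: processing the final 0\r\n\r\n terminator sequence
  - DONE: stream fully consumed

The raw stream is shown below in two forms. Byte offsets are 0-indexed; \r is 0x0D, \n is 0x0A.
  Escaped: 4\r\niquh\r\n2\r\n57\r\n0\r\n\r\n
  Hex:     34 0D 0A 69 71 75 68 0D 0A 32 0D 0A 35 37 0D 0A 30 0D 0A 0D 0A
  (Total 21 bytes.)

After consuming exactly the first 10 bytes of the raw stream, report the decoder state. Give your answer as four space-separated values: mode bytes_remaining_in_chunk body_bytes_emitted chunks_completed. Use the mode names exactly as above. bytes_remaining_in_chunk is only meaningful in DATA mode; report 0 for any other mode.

Answer: SIZE 0 4 1

Derivation:
Byte 0 = '4': mode=SIZE remaining=0 emitted=0 chunks_done=0
Byte 1 = 0x0D: mode=SIZE_CR remaining=0 emitted=0 chunks_done=0
Byte 2 = 0x0A: mode=DATA remaining=4 emitted=0 chunks_done=0
Byte 3 = 'i': mode=DATA remaining=3 emitted=1 chunks_done=0
Byte 4 = 'q': mode=DATA remaining=2 emitted=2 chunks_done=0
Byte 5 = 'u': mode=DATA remaining=1 emitted=3 chunks_done=0
Byte 6 = 'h': mode=DATA_DONE remaining=0 emitted=4 chunks_done=0
Byte 7 = 0x0D: mode=DATA_CR remaining=0 emitted=4 chunks_done=0
Byte 8 = 0x0A: mode=SIZE remaining=0 emitted=4 chunks_done=1
Byte 9 = '2': mode=SIZE remaining=0 emitted=4 chunks_done=1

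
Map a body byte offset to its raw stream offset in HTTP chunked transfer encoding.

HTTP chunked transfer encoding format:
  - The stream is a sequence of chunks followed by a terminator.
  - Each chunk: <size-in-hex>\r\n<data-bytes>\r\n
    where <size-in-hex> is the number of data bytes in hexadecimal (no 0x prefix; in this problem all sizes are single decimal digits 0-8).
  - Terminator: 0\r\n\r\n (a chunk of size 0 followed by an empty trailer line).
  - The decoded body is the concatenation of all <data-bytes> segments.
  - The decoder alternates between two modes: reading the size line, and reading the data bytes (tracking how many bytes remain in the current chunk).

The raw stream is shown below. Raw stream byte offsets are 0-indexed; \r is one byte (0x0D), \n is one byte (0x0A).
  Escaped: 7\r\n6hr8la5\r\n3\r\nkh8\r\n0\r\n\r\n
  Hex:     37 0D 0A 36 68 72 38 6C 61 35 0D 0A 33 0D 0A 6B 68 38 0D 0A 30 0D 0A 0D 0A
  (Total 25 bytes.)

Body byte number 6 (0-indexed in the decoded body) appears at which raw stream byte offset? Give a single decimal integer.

Answer: 9

Derivation:
Chunk 1: stream[0..1]='7' size=0x7=7, data at stream[3..10]='6hr8la5' -> body[0..7], body so far='6hr8la5'
Chunk 2: stream[12..13]='3' size=0x3=3, data at stream[15..18]='kh8' -> body[7..10], body so far='6hr8la5kh8'
Chunk 3: stream[20..21]='0' size=0 (terminator). Final body='6hr8la5kh8' (10 bytes)
Body byte 6 at stream offset 9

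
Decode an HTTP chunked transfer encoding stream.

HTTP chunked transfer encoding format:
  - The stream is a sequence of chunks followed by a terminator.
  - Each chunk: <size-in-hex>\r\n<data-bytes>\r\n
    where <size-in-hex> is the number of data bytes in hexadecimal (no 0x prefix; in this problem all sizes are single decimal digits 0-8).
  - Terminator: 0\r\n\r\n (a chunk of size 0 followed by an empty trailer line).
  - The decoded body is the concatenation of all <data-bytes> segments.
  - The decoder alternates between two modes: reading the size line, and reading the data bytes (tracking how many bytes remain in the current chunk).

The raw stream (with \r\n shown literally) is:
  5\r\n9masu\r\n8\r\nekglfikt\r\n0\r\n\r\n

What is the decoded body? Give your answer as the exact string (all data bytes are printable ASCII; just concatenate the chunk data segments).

Chunk 1: stream[0..1]='5' size=0x5=5, data at stream[3..8]='9masu' -> body[0..5], body so far='9masu'
Chunk 2: stream[10..11]='8' size=0x8=8, data at stream[13..21]='ekglfikt' -> body[5..13], body so far='9masuekglfikt'
Chunk 3: stream[23..24]='0' size=0 (terminator). Final body='9masuekglfikt' (13 bytes)

Answer: 9masuekglfikt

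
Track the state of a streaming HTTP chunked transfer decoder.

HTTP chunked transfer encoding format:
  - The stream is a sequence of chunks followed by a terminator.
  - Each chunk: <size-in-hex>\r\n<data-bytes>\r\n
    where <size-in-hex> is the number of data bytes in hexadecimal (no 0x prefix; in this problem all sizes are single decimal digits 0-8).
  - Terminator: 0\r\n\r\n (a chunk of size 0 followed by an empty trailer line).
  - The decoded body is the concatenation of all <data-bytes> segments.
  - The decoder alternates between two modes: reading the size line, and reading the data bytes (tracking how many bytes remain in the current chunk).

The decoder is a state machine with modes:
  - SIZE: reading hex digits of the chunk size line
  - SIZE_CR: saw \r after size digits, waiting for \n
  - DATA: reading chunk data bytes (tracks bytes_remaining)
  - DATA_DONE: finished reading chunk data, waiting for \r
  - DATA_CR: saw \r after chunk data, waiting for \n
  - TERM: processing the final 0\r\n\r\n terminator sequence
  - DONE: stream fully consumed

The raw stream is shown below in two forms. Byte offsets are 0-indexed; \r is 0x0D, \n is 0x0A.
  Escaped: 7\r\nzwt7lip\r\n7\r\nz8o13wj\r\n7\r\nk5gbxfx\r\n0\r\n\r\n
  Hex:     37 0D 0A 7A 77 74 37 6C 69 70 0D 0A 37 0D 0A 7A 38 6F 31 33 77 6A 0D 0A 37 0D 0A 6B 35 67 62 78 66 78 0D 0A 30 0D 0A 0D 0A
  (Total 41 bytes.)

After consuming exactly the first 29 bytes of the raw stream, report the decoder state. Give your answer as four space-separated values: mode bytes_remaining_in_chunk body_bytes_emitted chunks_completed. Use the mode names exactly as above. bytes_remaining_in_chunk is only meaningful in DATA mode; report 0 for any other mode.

Answer: DATA 5 16 2

Derivation:
Byte 0 = '7': mode=SIZE remaining=0 emitted=0 chunks_done=0
Byte 1 = 0x0D: mode=SIZE_CR remaining=0 emitted=0 chunks_done=0
Byte 2 = 0x0A: mode=DATA remaining=7 emitted=0 chunks_done=0
Byte 3 = 'z': mode=DATA remaining=6 emitted=1 chunks_done=0
Byte 4 = 'w': mode=DATA remaining=5 emitted=2 chunks_done=0
Byte 5 = 't': mode=DATA remaining=4 emitted=3 chunks_done=0
Byte 6 = '7': mode=DATA remaining=3 emitted=4 chunks_done=0
Byte 7 = 'l': mode=DATA remaining=2 emitted=5 chunks_done=0
Byte 8 = 'i': mode=DATA remaining=1 emitted=6 chunks_done=0
Byte 9 = 'p': mode=DATA_DONE remaining=0 emitted=7 chunks_done=0
Byte 10 = 0x0D: mode=DATA_CR remaining=0 emitted=7 chunks_done=0
Byte 11 = 0x0A: mode=SIZE remaining=0 emitted=7 chunks_done=1
Byte 12 = '7': mode=SIZE remaining=0 emitted=7 chunks_done=1
Byte 13 = 0x0D: mode=SIZE_CR remaining=0 emitted=7 chunks_done=1
Byte 14 = 0x0A: mode=DATA remaining=7 emitted=7 chunks_done=1
Byte 15 = 'z': mode=DATA remaining=6 emitted=8 chunks_done=1
Byte 16 = '8': mode=DATA remaining=5 emitted=9 chunks_done=1
Byte 17 = 'o': mode=DATA remaining=4 emitted=10 chunks_done=1
Byte 18 = '1': mode=DATA remaining=3 emitted=11 chunks_done=1
Byte 19 = '3': mode=DATA remaining=2 emitted=12 chunks_done=1
Byte 20 = 'w': mode=DATA remaining=1 emitted=13 chunks_done=1
Byte 21 = 'j': mode=DATA_DONE remaining=0 emitted=14 chunks_done=1
Byte 22 = 0x0D: mode=DATA_CR remaining=0 emitted=14 chunks_done=1
Byte 23 = 0x0A: mode=SIZE remaining=0 emitted=14 chunks_done=2
Byte 24 = '7': mode=SIZE remaining=0 emitted=14 chunks_done=2
Byte 25 = 0x0D: mode=SIZE_CR remaining=0 emitted=14 chunks_done=2
Byte 26 = 0x0A: mode=DATA remaining=7 emitted=14 chunks_done=2
Byte 27 = 'k': mode=DATA remaining=6 emitted=15 chunks_done=2
Byte 28 = '5': mode=DATA remaining=5 emitted=16 chunks_done=2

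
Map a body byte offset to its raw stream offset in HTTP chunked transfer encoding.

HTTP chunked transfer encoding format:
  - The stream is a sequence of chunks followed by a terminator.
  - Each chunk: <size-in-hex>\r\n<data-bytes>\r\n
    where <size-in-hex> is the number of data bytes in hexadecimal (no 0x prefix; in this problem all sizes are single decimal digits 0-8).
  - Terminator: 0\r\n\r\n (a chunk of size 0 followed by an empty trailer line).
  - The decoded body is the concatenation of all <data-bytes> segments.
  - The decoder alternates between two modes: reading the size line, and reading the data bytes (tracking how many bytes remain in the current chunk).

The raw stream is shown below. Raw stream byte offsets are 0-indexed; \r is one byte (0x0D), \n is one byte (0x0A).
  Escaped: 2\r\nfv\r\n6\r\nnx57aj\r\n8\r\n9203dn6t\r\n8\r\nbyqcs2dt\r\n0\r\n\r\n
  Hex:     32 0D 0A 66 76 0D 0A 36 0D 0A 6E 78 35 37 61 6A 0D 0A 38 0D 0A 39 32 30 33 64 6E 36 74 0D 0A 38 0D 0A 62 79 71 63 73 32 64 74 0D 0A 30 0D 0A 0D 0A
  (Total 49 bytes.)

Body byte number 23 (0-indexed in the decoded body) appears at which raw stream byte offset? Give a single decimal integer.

Answer: 41

Derivation:
Chunk 1: stream[0..1]='2' size=0x2=2, data at stream[3..5]='fv' -> body[0..2], body so far='fv'
Chunk 2: stream[7..8]='6' size=0x6=6, data at stream[10..16]='nx57aj' -> body[2..8], body so far='fvnx57aj'
Chunk 3: stream[18..19]='8' size=0x8=8, data at stream[21..29]='9203dn6t' -> body[8..16], body so far='fvnx57aj9203dn6t'
Chunk 4: stream[31..32]='8' size=0x8=8, data at stream[34..42]='byqcs2dt' -> body[16..24], body so far='fvnx57aj9203dn6tbyqcs2dt'
Chunk 5: stream[44..45]='0' size=0 (terminator). Final body='fvnx57aj9203dn6tbyqcs2dt' (24 bytes)
Body byte 23 at stream offset 41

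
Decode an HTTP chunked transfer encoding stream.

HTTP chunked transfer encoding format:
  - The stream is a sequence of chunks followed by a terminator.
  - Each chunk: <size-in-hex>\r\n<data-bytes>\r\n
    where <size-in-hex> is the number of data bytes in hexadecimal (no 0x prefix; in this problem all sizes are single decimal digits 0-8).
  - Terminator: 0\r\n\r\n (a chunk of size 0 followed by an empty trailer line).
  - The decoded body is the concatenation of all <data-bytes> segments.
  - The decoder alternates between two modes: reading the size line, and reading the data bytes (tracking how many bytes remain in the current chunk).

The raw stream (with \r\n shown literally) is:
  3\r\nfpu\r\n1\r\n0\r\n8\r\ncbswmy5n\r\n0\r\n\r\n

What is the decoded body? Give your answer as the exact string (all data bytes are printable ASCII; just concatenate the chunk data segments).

Chunk 1: stream[0..1]='3' size=0x3=3, data at stream[3..6]='fpu' -> body[0..3], body so far='fpu'
Chunk 2: stream[8..9]='1' size=0x1=1, data at stream[11..12]='0' -> body[3..4], body so far='fpu0'
Chunk 3: stream[14..15]='8' size=0x8=8, data at stream[17..25]='cbswmy5n' -> body[4..12], body so far='fpu0cbswmy5n'
Chunk 4: stream[27..28]='0' size=0 (terminator). Final body='fpu0cbswmy5n' (12 bytes)

Answer: fpu0cbswmy5n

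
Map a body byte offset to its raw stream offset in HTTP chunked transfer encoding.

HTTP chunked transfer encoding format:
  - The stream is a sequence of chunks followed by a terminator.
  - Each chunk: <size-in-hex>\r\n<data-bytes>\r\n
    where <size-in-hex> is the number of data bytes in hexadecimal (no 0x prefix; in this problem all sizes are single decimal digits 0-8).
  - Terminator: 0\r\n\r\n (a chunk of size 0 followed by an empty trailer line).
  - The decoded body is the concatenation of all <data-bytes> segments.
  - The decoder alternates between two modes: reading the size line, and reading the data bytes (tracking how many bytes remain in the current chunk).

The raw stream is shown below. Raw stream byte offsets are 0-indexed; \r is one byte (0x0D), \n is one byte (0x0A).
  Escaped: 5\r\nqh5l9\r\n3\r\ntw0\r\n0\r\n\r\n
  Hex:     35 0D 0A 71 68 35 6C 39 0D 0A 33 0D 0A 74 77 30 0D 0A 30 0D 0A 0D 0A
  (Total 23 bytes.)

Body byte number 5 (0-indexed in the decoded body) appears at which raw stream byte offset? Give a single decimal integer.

Answer: 13

Derivation:
Chunk 1: stream[0..1]='5' size=0x5=5, data at stream[3..8]='qh5l9' -> body[0..5], body so far='qh5l9'
Chunk 2: stream[10..11]='3' size=0x3=3, data at stream[13..16]='tw0' -> body[5..8], body so far='qh5l9tw0'
Chunk 3: stream[18..19]='0' size=0 (terminator). Final body='qh5l9tw0' (8 bytes)
Body byte 5 at stream offset 13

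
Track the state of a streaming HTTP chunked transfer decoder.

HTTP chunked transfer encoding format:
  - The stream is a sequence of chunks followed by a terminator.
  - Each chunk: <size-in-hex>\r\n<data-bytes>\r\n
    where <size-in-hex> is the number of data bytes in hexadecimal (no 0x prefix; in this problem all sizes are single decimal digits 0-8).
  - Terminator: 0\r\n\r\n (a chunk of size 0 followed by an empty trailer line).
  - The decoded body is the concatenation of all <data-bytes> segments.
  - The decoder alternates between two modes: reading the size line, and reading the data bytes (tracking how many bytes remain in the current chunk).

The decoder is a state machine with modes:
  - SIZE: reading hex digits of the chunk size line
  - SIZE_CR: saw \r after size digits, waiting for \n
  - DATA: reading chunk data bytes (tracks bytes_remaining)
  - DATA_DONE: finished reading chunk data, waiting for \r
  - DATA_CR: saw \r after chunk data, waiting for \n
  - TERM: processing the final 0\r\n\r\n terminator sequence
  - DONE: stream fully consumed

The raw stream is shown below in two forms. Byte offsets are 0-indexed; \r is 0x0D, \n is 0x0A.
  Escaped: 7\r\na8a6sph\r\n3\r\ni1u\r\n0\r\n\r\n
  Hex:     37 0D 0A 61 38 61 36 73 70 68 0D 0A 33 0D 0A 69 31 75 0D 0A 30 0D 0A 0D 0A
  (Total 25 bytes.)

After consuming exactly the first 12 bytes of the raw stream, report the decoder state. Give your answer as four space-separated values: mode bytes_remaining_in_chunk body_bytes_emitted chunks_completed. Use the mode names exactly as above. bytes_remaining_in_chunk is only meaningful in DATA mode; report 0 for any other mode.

Byte 0 = '7': mode=SIZE remaining=0 emitted=0 chunks_done=0
Byte 1 = 0x0D: mode=SIZE_CR remaining=0 emitted=0 chunks_done=0
Byte 2 = 0x0A: mode=DATA remaining=7 emitted=0 chunks_done=0
Byte 3 = 'a': mode=DATA remaining=6 emitted=1 chunks_done=0
Byte 4 = '8': mode=DATA remaining=5 emitted=2 chunks_done=0
Byte 5 = 'a': mode=DATA remaining=4 emitted=3 chunks_done=0
Byte 6 = '6': mode=DATA remaining=3 emitted=4 chunks_done=0
Byte 7 = 's': mode=DATA remaining=2 emitted=5 chunks_done=0
Byte 8 = 'p': mode=DATA remaining=1 emitted=6 chunks_done=0
Byte 9 = 'h': mode=DATA_DONE remaining=0 emitted=7 chunks_done=0
Byte 10 = 0x0D: mode=DATA_CR remaining=0 emitted=7 chunks_done=0
Byte 11 = 0x0A: mode=SIZE remaining=0 emitted=7 chunks_done=1

Answer: SIZE 0 7 1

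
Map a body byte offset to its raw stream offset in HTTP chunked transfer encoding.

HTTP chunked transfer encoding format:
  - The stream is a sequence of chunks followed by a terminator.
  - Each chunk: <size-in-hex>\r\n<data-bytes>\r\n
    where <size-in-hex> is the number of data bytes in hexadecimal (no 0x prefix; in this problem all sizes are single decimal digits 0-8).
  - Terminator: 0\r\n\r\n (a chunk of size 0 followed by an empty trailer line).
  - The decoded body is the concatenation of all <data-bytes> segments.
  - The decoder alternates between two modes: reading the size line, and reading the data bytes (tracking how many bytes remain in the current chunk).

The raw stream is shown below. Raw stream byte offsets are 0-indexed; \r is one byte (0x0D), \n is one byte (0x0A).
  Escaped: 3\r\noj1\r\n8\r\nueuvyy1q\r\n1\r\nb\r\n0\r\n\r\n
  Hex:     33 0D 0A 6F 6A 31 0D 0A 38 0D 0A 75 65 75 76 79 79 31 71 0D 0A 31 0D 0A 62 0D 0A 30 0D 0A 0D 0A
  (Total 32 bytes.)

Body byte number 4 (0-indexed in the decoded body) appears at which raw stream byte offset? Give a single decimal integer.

Chunk 1: stream[0..1]='3' size=0x3=3, data at stream[3..6]='oj1' -> body[0..3], body so far='oj1'
Chunk 2: stream[8..9]='8' size=0x8=8, data at stream[11..19]='ueuvyy1q' -> body[3..11], body so far='oj1ueuvyy1q'
Chunk 3: stream[21..22]='1' size=0x1=1, data at stream[24..25]='b' -> body[11..12], body so far='oj1ueuvyy1qb'
Chunk 4: stream[27..28]='0' size=0 (terminator). Final body='oj1ueuvyy1qb' (12 bytes)
Body byte 4 at stream offset 12

Answer: 12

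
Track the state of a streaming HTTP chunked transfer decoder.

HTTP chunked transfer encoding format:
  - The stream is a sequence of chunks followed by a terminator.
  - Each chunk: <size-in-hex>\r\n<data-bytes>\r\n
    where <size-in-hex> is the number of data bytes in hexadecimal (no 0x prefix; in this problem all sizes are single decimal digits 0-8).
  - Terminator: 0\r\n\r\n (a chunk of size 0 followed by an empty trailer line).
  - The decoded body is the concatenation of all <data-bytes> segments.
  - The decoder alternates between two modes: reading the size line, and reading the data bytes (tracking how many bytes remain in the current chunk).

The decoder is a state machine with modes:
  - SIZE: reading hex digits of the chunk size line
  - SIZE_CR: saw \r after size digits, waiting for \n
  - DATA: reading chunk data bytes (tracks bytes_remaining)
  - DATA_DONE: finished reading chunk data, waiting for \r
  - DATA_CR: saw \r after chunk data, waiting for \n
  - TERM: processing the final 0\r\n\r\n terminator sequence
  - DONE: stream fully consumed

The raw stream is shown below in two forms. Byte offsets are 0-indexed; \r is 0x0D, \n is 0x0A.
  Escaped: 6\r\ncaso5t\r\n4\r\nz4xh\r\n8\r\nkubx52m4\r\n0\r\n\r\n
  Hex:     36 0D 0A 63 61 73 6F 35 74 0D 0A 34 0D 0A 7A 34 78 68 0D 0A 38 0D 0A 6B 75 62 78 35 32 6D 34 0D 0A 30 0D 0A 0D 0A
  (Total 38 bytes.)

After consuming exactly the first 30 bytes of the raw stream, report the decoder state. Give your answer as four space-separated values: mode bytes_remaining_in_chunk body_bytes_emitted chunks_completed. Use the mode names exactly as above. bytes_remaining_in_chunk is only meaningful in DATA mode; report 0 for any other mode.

Byte 0 = '6': mode=SIZE remaining=0 emitted=0 chunks_done=0
Byte 1 = 0x0D: mode=SIZE_CR remaining=0 emitted=0 chunks_done=0
Byte 2 = 0x0A: mode=DATA remaining=6 emitted=0 chunks_done=0
Byte 3 = 'c': mode=DATA remaining=5 emitted=1 chunks_done=0
Byte 4 = 'a': mode=DATA remaining=4 emitted=2 chunks_done=0
Byte 5 = 's': mode=DATA remaining=3 emitted=3 chunks_done=0
Byte 6 = 'o': mode=DATA remaining=2 emitted=4 chunks_done=0
Byte 7 = '5': mode=DATA remaining=1 emitted=5 chunks_done=0
Byte 8 = 't': mode=DATA_DONE remaining=0 emitted=6 chunks_done=0
Byte 9 = 0x0D: mode=DATA_CR remaining=0 emitted=6 chunks_done=0
Byte 10 = 0x0A: mode=SIZE remaining=0 emitted=6 chunks_done=1
Byte 11 = '4': mode=SIZE remaining=0 emitted=6 chunks_done=1
Byte 12 = 0x0D: mode=SIZE_CR remaining=0 emitted=6 chunks_done=1
Byte 13 = 0x0A: mode=DATA remaining=4 emitted=6 chunks_done=1
Byte 14 = 'z': mode=DATA remaining=3 emitted=7 chunks_done=1
Byte 15 = '4': mode=DATA remaining=2 emitted=8 chunks_done=1
Byte 16 = 'x': mode=DATA remaining=1 emitted=9 chunks_done=1
Byte 17 = 'h': mode=DATA_DONE remaining=0 emitted=10 chunks_done=1
Byte 18 = 0x0D: mode=DATA_CR remaining=0 emitted=10 chunks_done=1
Byte 19 = 0x0A: mode=SIZE remaining=0 emitted=10 chunks_done=2
Byte 20 = '8': mode=SIZE remaining=0 emitted=10 chunks_done=2
Byte 21 = 0x0D: mode=SIZE_CR remaining=0 emitted=10 chunks_done=2
Byte 22 = 0x0A: mode=DATA remaining=8 emitted=10 chunks_done=2
Byte 23 = 'k': mode=DATA remaining=7 emitted=11 chunks_done=2
Byte 24 = 'u': mode=DATA remaining=6 emitted=12 chunks_done=2
Byte 25 = 'b': mode=DATA remaining=5 emitted=13 chunks_done=2
Byte 26 = 'x': mode=DATA remaining=4 emitted=14 chunks_done=2
Byte 27 = '5': mode=DATA remaining=3 emitted=15 chunks_done=2
Byte 28 = '2': mode=DATA remaining=2 emitted=16 chunks_done=2
Byte 29 = 'm': mode=DATA remaining=1 emitted=17 chunks_done=2

Answer: DATA 1 17 2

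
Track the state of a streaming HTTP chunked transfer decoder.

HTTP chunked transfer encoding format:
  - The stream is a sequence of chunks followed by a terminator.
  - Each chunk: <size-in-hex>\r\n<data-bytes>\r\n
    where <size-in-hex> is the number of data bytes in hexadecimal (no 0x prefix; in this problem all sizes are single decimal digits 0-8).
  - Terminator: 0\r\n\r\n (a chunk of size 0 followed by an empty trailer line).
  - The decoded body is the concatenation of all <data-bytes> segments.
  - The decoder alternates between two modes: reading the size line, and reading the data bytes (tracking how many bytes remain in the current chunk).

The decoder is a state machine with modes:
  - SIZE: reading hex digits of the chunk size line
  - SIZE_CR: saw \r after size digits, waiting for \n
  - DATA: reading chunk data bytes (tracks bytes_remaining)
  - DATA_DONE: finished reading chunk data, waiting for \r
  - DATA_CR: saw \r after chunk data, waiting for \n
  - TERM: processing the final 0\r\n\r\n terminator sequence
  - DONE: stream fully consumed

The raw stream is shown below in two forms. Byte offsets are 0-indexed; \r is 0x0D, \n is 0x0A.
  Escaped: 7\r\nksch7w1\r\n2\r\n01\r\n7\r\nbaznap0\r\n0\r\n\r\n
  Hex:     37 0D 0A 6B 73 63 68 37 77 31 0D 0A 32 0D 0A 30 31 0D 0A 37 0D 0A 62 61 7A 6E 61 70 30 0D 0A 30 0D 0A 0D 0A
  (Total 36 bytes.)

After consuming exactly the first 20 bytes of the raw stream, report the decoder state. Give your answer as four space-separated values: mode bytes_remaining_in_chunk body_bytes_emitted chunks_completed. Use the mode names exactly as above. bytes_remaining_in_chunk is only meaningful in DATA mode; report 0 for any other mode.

Byte 0 = '7': mode=SIZE remaining=0 emitted=0 chunks_done=0
Byte 1 = 0x0D: mode=SIZE_CR remaining=0 emitted=0 chunks_done=0
Byte 2 = 0x0A: mode=DATA remaining=7 emitted=0 chunks_done=0
Byte 3 = 'k': mode=DATA remaining=6 emitted=1 chunks_done=0
Byte 4 = 's': mode=DATA remaining=5 emitted=2 chunks_done=0
Byte 5 = 'c': mode=DATA remaining=4 emitted=3 chunks_done=0
Byte 6 = 'h': mode=DATA remaining=3 emitted=4 chunks_done=0
Byte 7 = '7': mode=DATA remaining=2 emitted=5 chunks_done=0
Byte 8 = 'w': mode=DATA remaining=1 emitted=6 chunks_done=0
Byte 9 = '1': mode=DATA_DONE remaining=0 emitted=7 chunks_done=0
Byte 10 = 0x0D: mode=DATA_CR remaining=0 emitted=7 chunks_done=0
Byte 11 = 0x0A: mode=SIZE remaining=0 emitted=7 chunks_done=1
Byte 12 = '2': mode=SIZE remaining=0 emitted=7 chunks_done=1
Byte 13 = 0x0D: mode=SIZE_CR remaining=0 emitted=7 chunks_done=1
Byte 14 = 0x0A: mode=DATA remaining=2 emitted=7 chunks_done=1
Byte 15 = '0': mode=DATA remaining=1 emitted=8 chunks_done=1
Byte 16 = '1': mode=DATA_DONE remaining=0 emitted=9 chunks_done=1
Byte 17 = 0x0D: mode=DATA_CR remaining=0 emitted=9 chunks_done=1
Byte 18 = 0x0A: mode=SIZE remaining=0 emitted=9 chunks_done=2
Byte 19 = '7': mode=SIZE remaining=0 emitted=9 chunks_done=2

Answer: SIZE 0 9 2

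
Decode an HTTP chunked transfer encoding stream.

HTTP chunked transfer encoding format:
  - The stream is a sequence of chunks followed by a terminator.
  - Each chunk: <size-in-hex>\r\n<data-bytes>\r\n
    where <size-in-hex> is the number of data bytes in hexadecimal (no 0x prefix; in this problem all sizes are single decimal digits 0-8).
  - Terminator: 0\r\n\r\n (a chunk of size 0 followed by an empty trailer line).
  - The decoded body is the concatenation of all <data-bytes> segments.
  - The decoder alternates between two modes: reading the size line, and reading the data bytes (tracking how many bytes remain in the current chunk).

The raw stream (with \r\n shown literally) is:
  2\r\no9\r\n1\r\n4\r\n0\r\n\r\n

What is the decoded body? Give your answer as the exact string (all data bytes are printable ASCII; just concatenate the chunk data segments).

Chunk 1: stream[0..1]='2' size=0x2=2, data at stream[3..5]='o9' -> body[0..2], body so far='o9'
Chunk 2: stream[7..8]='1' size=0x1=1, data at stream[10..11]='4' -> body[2..3], body so far='o94'
Chunk 3: stream[13..14]='0' size=0 (terminator). Final body='o94' (3 bytes)

Answer: o94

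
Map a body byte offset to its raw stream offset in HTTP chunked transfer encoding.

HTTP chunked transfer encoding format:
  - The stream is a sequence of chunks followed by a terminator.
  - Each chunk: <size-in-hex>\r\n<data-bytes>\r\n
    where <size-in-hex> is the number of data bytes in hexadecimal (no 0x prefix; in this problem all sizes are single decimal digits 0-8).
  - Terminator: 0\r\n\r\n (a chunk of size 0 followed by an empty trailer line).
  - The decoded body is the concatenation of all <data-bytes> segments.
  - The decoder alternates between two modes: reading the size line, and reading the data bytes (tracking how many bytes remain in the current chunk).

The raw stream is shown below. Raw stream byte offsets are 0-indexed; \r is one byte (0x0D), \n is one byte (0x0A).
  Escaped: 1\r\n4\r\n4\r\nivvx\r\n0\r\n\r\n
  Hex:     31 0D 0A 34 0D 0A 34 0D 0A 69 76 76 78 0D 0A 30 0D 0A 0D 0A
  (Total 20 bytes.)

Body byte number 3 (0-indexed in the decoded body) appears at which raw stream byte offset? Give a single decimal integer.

Answer: 11

Derivation:
Chunk 1: stream[0..1]='1' size=0x1=1, data at stream[3..4]='4' -> body[0..1], body so far='4'
Chunk 2: stream[6..7]='4' size=0x4=4, data at stream[9..13]='ivvx' -> body[1..5], body so far='4ivvx'
Chunk 3: stream[15..16]='0' size=0 (terminator). Final body='4ivvx' (5 bytes)
Body byte 3 at stream offset 11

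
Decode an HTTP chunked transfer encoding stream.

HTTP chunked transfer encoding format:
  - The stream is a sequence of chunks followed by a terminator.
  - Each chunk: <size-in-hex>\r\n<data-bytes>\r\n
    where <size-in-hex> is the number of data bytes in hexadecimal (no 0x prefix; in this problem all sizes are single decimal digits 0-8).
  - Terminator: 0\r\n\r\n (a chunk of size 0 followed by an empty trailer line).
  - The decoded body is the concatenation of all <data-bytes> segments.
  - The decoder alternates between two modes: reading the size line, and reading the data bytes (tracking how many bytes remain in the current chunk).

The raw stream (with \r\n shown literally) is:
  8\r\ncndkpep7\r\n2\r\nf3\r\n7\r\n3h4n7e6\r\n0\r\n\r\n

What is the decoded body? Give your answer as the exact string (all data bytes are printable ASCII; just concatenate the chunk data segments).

Chunk 1: stream[0..1]='8' size=0x8=8, data at stream[3..11]='cndkpep7' -> body[0..8], body so far='cndkpep7'
Chunk 2: stream[13..14]='2' size=0x2=2, data at stream[16..18]='f3' -> body[8..10], body so far='cndkpep7f3'
Chunk 3: stream[20..21]='7' size=0x7=7, data at stream[23..30]='3h4n7e6' -> body[10..17], body so far='cndkpep7f33h4n7e6'
Chunk 4: stream[32..33]='0' size=0 (terminator). Final body='cndkpep7f33h4n7e6' (17 bytes)

Answer: cndkpep7f33h4n7e6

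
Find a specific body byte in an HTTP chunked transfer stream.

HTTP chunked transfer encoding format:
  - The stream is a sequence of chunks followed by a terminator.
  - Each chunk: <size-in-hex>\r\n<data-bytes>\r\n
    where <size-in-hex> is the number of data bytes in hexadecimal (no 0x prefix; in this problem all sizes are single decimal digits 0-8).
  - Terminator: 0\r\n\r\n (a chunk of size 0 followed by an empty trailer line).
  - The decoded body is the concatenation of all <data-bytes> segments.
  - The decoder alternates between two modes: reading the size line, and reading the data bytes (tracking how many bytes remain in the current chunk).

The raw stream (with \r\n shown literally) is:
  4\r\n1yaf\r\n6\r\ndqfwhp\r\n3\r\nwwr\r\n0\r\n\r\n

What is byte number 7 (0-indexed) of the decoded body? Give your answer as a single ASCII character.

Answer: w

Derivation:
Chunk 1: stream[0..1]='4' size=0x4=4, data at stream[3..7]='1yaf' -> body[0..4], body so far='1yaf'
Chunk 2: stream[9..10]='6' size=0x6=6, data at stream[12..18]='dqfwhp' -> body[4..10], body so far='1yafdqfwhp'
Chunk 3: stream[20..21]='3' size=0x3=3, data at stream[23..26]='wwr' -> body[10..13], body so far='1yafdqfwhpwwr'
Chunk 4: stream[28..29]='0' size=0 (terminator). Final body='1yafdqfwhpwwr' (13 bytes)
Body byte 7 = 'w'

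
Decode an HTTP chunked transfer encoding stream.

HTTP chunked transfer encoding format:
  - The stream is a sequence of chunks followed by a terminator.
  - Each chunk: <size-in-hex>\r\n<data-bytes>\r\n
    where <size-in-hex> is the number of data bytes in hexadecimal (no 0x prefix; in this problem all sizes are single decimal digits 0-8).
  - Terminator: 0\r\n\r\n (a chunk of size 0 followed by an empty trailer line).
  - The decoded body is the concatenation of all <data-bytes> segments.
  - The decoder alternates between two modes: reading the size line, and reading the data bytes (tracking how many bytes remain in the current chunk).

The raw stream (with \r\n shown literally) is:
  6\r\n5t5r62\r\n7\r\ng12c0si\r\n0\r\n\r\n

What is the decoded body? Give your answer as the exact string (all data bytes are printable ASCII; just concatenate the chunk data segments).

Chunk 1: stream[0..1]='6' size=0x6=6, data at stream[3..9]='5t5r62' -> body[0..6], body so far='5t5r62'
Chunk 2: stream[11..12]='7' size=0x7=7, data at stream[14..21]='g12c0si' -> body[6..13], body so far='5t5r62g12c0si'
Chunk 3: stream[23..24]='0' size=0 (terminator). Final body='5t5r62g12c0si' (13 bytes)

Answer: 5t5r62g12c0si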